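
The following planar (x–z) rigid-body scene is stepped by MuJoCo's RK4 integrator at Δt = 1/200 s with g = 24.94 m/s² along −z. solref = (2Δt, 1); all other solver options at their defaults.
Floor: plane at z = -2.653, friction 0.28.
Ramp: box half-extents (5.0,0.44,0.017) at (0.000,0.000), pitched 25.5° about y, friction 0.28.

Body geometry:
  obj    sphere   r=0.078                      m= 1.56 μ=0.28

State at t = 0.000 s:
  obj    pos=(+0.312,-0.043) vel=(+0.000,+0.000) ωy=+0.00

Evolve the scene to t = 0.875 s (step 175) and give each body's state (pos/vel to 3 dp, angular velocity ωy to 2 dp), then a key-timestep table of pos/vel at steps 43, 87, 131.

State at t = 0.875 s:
  obj    pos=(+2.962,-1.308) vel=(+6.057,-2.889) ωy=+86.02

Key-timestep trajectory:
   step    t(s)  obj.x    obj.z    obj.vx   obj.vz 
     43  0.2150   +0.472  -0.120  +1.488  -0.710
     87  0.4350   +0.967  -0.356  +3.011  -1.436
    131  0.6550   +1.797  -0.752  +4.534  -2.163


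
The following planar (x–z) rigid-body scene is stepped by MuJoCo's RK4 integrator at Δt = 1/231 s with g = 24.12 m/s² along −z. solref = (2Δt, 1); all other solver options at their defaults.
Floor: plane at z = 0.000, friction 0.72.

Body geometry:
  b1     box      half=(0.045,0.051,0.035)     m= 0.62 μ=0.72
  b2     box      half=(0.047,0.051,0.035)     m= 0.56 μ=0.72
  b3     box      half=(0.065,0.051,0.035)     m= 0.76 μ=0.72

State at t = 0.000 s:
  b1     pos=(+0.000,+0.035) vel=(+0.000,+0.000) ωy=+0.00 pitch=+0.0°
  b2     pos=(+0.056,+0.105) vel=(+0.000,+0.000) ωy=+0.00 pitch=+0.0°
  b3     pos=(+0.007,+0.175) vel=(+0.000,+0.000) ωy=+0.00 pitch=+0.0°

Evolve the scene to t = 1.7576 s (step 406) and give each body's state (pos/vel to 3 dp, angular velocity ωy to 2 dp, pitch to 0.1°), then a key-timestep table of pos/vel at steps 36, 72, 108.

State at t = 1.7576 s:
  b1     pos=(+0.000,+0.035) vel=(+0.000,+0.000) ωy=+0.00 pitch=+0.0°
  b2     pos=(+0.099,+0.047) vel=(+0.000,+0.000) ωy=+0.00 pitch=+90.0°
  b3     pos=(-0.142,+0.035) vel=(+0.000,+0.000) ωy=+0.00 pitch=+180.0°

Key-timestep trajectory:
   step    t(s)  b1.x    b1.z    b1.vx   b1.vz   b2.x    b2.z    b2.vx   b2.vz   b3.x    b3.z    b3.vx   b3.vz 
     36  0.1558   +0.000  +0.035  +0.001  +0.000   +0.056  +0.105  +0.003  -0.001   -0.005  +0.172  -0.215  -0.092
     72  0.3117   +0.000  +0.035  +0.000  +0.000   +0.078  +0.087  +0.374  -0.625   -0.089  +0.119  -0.827  -0.704
    108  0.4675   +0.000  +0.035  +0.000  +0.000   +0.115  +0.055  -0.150  -0.052   -0.142  +0.035  +0.000  +0.001


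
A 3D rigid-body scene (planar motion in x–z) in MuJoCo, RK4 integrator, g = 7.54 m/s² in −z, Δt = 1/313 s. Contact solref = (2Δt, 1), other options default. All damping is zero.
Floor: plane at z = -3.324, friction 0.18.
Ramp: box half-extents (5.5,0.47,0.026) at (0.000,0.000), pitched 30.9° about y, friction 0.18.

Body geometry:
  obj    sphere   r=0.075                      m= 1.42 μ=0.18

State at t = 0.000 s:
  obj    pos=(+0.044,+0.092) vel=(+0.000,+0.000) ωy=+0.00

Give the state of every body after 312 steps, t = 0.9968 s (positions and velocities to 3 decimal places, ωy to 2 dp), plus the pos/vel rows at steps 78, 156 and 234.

State at t = 0.9968 s:
  obj    pos=(+1.223,-0.614) vel=(+2.366,-1.416) ωy=+36.75

Key-timestep trajectory:
   step    t(s)  obj.x    obj.z    obj.vx   obj.vz 
     78  0.2492   +0.118  +0.047  +0.592  -0.354
    156  0.4984   +0.339  -0.085  +1.183  -0.708
    234  0.7476   +0.707  -0.306  +1.774  -1.062


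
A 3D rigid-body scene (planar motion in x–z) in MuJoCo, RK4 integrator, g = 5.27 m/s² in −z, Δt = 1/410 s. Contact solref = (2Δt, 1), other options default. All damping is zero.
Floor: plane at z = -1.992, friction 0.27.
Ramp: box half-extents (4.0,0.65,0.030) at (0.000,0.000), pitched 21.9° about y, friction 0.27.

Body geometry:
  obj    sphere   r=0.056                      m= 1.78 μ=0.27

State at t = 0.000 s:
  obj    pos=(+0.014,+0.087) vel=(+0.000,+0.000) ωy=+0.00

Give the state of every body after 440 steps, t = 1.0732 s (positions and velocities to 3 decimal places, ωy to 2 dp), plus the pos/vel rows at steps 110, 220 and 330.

State at t = 1.0732 s:
  obj    pos=(+0.764,-0.215) vel=(+1.398,-0.562) ωy=+26.90

Key-timestep trajectory:
   step    t(s)  obj.x    obj.z    obj.vx   obj.vz 
    110  0.2683   +0.061  +0.068  +0.350  -0.141
    220  0.5366   +0.202  +0.012  +0.699  -0.281
    330  0.8049   +0.436  -0.083  +1.049  -0.422


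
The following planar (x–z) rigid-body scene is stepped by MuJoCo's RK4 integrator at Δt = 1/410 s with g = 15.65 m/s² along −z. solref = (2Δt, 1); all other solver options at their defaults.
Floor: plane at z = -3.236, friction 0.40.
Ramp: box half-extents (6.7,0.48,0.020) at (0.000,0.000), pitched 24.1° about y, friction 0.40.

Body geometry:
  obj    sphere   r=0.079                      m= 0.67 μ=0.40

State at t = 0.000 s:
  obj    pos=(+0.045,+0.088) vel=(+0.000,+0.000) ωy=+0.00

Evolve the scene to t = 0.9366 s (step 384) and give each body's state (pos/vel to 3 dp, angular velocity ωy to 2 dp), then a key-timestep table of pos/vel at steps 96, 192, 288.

State at t = 0.9366 s:
  obj    pos=(+1.873,-0.729) vel=(+3.903,-1.746) ωy=+54.11

Key-timestep trajectory:
   step    t(s)  obj.x    obj.z    obj.vx   obj.vz 
     96  0.2341   +0.159  +0.037  +0.976  -0.436
    192  0.4683   +0.502  -0.116  +1.951  -0.873
    288  0.7024   +1.073  -0.372  +2.927  -1.309


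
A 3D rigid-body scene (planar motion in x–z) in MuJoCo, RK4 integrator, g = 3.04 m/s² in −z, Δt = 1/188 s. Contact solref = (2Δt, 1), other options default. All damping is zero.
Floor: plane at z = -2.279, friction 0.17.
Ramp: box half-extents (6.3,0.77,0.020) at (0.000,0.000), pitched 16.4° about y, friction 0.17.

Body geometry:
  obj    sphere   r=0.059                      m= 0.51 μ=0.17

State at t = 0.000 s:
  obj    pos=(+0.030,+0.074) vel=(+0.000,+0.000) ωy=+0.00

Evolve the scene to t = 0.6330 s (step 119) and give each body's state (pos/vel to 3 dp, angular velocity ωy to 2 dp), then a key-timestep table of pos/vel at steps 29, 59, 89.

State at t = 0.6330 s:
  obj    pos=(+0.148,+0.039) vel=(+0.372,-0.110) ωy=+6.58

Key-timestep trajectory:
   step    t(s)  obj.x    obj.z    obj.vx   obj.vz 
     29  0.1543   +0.037  +0.071  +0.091  -0.027
     59  0.3138   +0.059  +0.065  +0.185  -0.054
     89  0.4734   +0.096  +0.054  +0.278  -0.082


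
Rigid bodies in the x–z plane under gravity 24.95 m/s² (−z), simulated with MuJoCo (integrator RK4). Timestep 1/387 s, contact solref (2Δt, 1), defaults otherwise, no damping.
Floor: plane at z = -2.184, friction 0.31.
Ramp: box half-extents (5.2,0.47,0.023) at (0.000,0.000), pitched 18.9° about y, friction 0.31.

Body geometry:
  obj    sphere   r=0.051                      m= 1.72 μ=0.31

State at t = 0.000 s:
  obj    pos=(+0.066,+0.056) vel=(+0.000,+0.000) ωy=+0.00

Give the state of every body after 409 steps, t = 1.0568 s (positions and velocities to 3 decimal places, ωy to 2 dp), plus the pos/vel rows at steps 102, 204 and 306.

State at t = 1.0568 s:
  obj    pos=(+3.116,-0.989) vel=(+5.772,-1.976) ωy=+119.61

Key-timestep trajectory:
   step    t(s)  obj.x    obj.z    obj.vx   obj.vz 
    102  0.2636   +0.256  -0.009  +1.440  -0.493
    204  0.5271   +0.825  -0.204  +2.879  -0.986
    306  0.7907   +1.773  -0.529  +4.318  -1.479


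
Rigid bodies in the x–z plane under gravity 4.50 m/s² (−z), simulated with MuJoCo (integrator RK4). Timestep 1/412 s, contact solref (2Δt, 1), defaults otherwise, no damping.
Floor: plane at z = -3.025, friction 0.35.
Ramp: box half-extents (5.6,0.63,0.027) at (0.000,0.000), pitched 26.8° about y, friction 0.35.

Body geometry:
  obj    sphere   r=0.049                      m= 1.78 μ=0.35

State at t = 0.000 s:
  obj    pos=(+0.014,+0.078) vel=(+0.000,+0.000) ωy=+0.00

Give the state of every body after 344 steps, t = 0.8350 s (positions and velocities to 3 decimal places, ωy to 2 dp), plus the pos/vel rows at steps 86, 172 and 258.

State at t = 0.8350 s:
  obj    pos=(+0.465,-0.150) vel=(+1.080,-0.546) ωy=+24.69

Key-timestep trajectory:
   step    t(s)  obj.x    obj.z    obj.vx   obj.vz 
     86  0.2087   +0.042  +0.064  +0.270  -0.136
    172  0.4175   +0.127  +0.021  +0.540  -0.273
    258  0.6262   +0.268  -0.050  +0.810  -0.409


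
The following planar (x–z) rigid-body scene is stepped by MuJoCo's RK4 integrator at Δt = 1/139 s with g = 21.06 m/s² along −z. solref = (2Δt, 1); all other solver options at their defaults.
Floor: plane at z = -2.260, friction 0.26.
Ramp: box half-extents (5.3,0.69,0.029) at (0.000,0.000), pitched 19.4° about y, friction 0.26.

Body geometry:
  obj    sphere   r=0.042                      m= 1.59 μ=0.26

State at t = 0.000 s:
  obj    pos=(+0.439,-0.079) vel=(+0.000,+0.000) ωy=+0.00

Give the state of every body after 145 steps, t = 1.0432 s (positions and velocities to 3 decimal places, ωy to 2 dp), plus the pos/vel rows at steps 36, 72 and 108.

State at t = 1.0432 s:
  obj    pos=(+3.003,-0.982) vel=(+4.916,-1.731) ωy=+124.08

Key-timestep trajectory:
   step    t(s)  obj.x    obj.z    obj.vx   obj.vz 
     36  0.2590   +0.597  -0.135  +1.220  -0.430
     72  0.5180   +1.071  -0.302  +2.441  -0.860
    108  0.7770   +1.861  -0.580  +3.661  -1.289


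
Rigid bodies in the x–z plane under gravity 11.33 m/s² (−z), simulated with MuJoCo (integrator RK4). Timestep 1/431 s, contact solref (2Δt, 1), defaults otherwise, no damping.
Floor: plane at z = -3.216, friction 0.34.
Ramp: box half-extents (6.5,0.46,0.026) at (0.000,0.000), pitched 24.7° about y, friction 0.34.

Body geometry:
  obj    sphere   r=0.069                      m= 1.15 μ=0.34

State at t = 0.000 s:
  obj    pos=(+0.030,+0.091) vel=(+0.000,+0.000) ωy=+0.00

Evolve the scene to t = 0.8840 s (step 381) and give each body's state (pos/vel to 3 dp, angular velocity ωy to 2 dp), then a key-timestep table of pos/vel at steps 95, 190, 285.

State at t = 0.8840 s:
  obj    pos=(+1.230,-0.461) vel=(+2.716,-1.249) ωy=+43.32

Key-timestep trajectory:
   step    t(s)  obj.x    obj.z    obj.vx   obj.vz 
     95  0.2204   +0.105  +0.056  +0.677  -0.312
    190  0.4408   +0.329  -0.047  +1.354  -0.623
    285  0.6613   +0.702  -0.218  +2.032  -0.934


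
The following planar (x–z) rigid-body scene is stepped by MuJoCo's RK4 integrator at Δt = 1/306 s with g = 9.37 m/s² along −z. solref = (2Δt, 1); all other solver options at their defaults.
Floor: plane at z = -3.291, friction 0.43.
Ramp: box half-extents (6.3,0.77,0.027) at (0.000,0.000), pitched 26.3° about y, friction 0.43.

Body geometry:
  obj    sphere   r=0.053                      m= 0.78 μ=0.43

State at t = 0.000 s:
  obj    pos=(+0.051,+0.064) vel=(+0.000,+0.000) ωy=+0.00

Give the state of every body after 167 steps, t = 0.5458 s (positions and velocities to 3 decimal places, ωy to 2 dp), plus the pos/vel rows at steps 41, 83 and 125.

State at t = 0.5458 s:
  obj    pos=(+0.447,-0.132) vel=(+1.451,-0.717) ωy=+30.53

Key-timestep trajectory:
   step    t(s)  obj.x    obj.z    obj.vx   obj.vz 
     41  0.1340   +0.075  +0.052  +0.356  -0.176
     83  0.2712   +0.149  +0.016  +0.721  -0.356
    125  0.4085   +0.273  -0.046  +1.086  -0.537


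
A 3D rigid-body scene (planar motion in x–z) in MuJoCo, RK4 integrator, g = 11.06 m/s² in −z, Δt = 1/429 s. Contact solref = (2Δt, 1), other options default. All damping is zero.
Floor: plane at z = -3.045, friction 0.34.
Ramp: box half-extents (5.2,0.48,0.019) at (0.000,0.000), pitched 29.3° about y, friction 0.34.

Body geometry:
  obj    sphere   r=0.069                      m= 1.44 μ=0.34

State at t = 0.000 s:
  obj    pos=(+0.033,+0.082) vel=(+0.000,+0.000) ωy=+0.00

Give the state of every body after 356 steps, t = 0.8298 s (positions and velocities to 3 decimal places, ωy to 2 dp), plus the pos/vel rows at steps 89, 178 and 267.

State at t = 0.8298 s:
  obj    pos=(+1.194,-0.569) vel=(+2.798,-1.570) ωy=+46.49

Key-timestep trajectory:
   step    t(s)  obj.x    obj.z    obj.vx   obj.vz 
     89  0.2075   +0.106  +0.042  +0.700  -0.393
    178  0.4149   +0.323  -0.081  +1.399  -0.785
    267  0.6224   +0.686  -0.284  +2.098  -1.178


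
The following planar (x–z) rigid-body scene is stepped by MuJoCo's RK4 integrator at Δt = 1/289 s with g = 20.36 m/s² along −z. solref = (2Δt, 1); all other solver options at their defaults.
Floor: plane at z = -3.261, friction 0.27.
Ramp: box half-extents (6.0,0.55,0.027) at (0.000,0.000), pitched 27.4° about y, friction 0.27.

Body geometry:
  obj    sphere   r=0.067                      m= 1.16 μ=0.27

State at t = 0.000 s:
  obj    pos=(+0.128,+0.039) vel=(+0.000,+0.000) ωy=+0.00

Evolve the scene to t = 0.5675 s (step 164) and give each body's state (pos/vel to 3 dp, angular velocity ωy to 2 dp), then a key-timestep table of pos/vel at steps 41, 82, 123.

State at t = 0.5675 s:
  obj    pos=(+1.085,-0.457) vel=(+3.372,-1.748) ωy=+56.67

Key-timestep trajectory:
   step    t(s)  obj.x    obj.z    obj.vx   obj.vz 
     41  0.1419   +0.188  +0.008  +0.843  -0.437
     82  0.2837   +0.367  -0.085  +1.686  -0.874
    123  0.4256   +0.666  -0.240  +2.529  -1.311


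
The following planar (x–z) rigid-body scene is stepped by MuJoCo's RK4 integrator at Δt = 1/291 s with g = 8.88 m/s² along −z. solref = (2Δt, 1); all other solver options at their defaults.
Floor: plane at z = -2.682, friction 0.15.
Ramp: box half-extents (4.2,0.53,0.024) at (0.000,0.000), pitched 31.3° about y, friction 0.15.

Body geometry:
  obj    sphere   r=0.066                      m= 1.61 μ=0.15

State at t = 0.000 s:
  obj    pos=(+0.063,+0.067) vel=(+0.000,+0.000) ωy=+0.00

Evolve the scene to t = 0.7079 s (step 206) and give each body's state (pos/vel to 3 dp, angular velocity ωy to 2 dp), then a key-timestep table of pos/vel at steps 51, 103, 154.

State at t = 0.7079 s:
  obj    pos=(+0.807,-0.385) vel=(+2.105,-1.270) ωy=+30.56

Key-timestep trajectory:
   step    t(s)  obj.x    obj.z    obj.vx   obj.vz 
     51  0.1753   +0.109  +0.039  +0.518  -0.322
    103  0.3540   +0.249  -0.046  +1.049  -0.644
    154  0.5292   +0.479  -0.186  +1.575  -0.947


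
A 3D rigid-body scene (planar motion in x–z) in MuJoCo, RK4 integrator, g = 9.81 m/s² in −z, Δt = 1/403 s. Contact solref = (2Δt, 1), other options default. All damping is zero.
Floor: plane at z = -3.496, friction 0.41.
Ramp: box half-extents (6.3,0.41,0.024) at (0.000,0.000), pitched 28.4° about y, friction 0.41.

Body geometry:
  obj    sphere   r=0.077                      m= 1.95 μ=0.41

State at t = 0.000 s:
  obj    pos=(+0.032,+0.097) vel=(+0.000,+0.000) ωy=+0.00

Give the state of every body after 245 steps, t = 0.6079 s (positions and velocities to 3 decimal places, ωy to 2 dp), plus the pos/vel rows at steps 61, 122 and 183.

State at t = 0.6079 s:
  obj    pos=(+0.574,-0.196) vel=(+1.782,-0.964) ωy=+26.31

Key-timestep trajectory:
   step    t(s)  obj.x    obj.z    obj.vx   obj.vz 
     61  0.1514   +0.066  +0.079  +0.444  -0.240
    122  0.3027   +0.167  +0.025  +0.888  -0.480
    183  0.4541   +0.335  -0.066  +1.331  -0.720


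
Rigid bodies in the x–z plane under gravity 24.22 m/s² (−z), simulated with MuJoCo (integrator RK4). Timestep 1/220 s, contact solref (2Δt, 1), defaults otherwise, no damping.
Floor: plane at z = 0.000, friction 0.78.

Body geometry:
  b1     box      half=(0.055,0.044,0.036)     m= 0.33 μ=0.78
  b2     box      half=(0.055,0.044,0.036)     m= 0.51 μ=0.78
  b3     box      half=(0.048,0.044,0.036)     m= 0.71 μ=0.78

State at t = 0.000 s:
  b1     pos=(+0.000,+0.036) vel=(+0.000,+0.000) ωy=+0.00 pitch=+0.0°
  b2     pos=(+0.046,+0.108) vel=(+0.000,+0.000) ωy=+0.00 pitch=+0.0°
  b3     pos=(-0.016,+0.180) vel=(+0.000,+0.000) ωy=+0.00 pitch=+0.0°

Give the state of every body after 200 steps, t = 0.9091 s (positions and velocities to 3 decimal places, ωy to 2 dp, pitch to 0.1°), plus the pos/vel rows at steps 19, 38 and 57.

State at t = 0.9091 s:
  b1     pos=(+0.000,+0.036) vel=(+0.000,+0.000) ωy=+0.00 pitch=+0.0°
  b2     pos=(+0.047,+0.108) vel=(+0.000,+0.000) ωy=+0.00 pitch=+0.1°
  b3     pos=(-0.133,+0.036) vel=(+0.000,+0.000) ωy=+0.00 pitch=+180.0°

Key-timestep trajectory:
   step    t(s)  b1.x    b1.z    b1.vx   b1.vz   b2.x    b2.z    b2.vx   b2.vz   b3.x    b3.z    b3.vx   b3.vz 
     19  0.0864   +0.000  +0.036  +0.002  +0.000   +0.046  +0.108  +0.006  +0.001   -0.026  +0.176  -0.272  -0.143
     38  0.1727   +0.000  +0.036  +0.006  -0.011   +0.047  +0.108  +0.002  -0.005   -0.061  +0.118  -0.827  -0.319
     57  0.2591   +0.000  +0.036  +0.000  +0.000   +0.047  +0.108  +0.000  +0.000   -0.137  +0.037  -0.679  -1.620


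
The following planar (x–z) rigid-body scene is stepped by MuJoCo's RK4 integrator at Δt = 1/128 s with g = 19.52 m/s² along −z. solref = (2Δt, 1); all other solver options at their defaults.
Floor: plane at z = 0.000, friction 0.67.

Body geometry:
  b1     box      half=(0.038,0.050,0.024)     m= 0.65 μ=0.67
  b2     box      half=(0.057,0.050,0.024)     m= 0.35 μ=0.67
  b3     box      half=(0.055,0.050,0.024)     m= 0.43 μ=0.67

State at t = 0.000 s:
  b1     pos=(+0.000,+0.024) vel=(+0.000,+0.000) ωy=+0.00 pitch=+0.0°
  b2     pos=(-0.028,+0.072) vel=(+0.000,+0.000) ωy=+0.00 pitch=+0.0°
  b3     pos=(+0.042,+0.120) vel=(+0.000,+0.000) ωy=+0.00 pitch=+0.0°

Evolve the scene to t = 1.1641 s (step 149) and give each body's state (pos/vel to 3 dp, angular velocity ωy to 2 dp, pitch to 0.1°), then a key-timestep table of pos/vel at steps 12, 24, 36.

State at t = 1.1641 s:
  b1     pos=(+0.000,+0.024) vel=(+0.000,+0.000) ωy=+0.00 pitch=+0.0°
  b2     pos=(-0.028,+0.072) vel=(+0.000,+0.000) ωy=+0.00 pitch=-0.1°
  b3     pos=(+0.066,+0.055) vel=(+0.000,+0.000) ωy=+0.00 pitch=+90.0°

Key-timestep trajectory:
   step    t(s)  b1.x    b1.z    b1.vx   b1.vz   b2.x    b2.z    b2.vx   b2.vz   b3.x    b3.z    b3.vx   b3.vz 
     12  0.0938   +0.000  +0.024  +0.000  +0.001   -0.028  +0.072  +0.000  +0.003   +0.055  +0.106  +0.228  -0.395
     24  0.1875   +0.000  +0.024  +0.000  +0.000   -0.028  +0.072  +0.000  +0.000   +0.071  +0.052  -0.030  +0.161
     36  0.2812   +0.000  +0.024  +0.000  +0.000   -0.028  +0.072  +0.000  +0.000   +0.066  +0.055  +0.065  -0.013


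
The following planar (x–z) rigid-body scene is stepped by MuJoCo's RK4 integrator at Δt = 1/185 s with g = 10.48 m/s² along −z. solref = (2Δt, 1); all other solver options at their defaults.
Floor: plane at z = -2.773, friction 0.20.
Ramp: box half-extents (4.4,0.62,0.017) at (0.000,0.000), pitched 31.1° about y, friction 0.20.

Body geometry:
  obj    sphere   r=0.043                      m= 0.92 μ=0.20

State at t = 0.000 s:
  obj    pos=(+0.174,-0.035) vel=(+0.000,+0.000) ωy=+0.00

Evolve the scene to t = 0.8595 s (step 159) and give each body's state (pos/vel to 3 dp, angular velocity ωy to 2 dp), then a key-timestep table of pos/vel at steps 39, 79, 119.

State at t = 0.8595 s:
  obj    pos=(+1.397,-0.773) vel=(+2.846,-1.717) ωy=+77.26

Key-timestep trajectory:
   step    t(s)  obj.x    obj.z    obj.vx   obj.vz 
     39  0.2108   +0.248  -0.079  +0.698  -0.421
     79  0.4270   +0.476  -0.217  +1.414  -0.853
    119  0.6432   +0.859  -0.448  +2.130  -1.285


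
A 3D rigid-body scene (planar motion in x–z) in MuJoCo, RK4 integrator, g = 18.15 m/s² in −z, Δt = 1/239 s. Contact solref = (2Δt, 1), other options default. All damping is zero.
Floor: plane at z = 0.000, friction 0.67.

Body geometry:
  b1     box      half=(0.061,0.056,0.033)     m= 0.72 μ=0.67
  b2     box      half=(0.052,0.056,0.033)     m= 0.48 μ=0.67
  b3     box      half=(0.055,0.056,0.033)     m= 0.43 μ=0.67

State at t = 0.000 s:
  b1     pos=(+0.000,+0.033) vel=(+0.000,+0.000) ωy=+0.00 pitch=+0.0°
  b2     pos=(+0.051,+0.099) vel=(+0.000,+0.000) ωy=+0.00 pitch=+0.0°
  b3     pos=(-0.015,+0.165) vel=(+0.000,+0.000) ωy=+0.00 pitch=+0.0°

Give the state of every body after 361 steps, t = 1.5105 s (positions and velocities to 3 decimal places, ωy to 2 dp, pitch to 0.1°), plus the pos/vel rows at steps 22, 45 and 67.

State at t = 1.5105 s:
  b1     pos=(+0.000,+0.033) vel=(+0.000,+0.000) ωy=+0.00 pitch=+0.0°
  b2     pos=(+0.051,+0.099) vel=(+0.000,+0.000) ωy=+0.00 pitch=+0.0°
  b3     pos=(-0.144,+0.033) vel=(+0.000,+0.000) ωy=+0.00 pitch=+180.0°

Key-timestep trajectory:
   step    t(s)  b1.x    b1.z    b1.vx   b1.vz   b2.x    b2.z    b2.vx   b2.vz   b3.x    b3.z    b3.vx   b3.vz 
     22  0.0921   +0.000  +0.033  +0.000  +0.000   +0.051  +0.099  +0.000  +0.000   -0.028  +0.155  -0.280  -0.317
     45  0.1883   +0.000  +0.033  +0.000  +0.000   +0.051  +0.099  +0.000  +0.000   -0.070  +0.120  -0.619  -0.323
     67  0.2803   +0.000  +0.033  +0.000  +0.000   +0.051  +0.099  +0.000  +0.000   -0.132  +0.057  -0.676  -1.467


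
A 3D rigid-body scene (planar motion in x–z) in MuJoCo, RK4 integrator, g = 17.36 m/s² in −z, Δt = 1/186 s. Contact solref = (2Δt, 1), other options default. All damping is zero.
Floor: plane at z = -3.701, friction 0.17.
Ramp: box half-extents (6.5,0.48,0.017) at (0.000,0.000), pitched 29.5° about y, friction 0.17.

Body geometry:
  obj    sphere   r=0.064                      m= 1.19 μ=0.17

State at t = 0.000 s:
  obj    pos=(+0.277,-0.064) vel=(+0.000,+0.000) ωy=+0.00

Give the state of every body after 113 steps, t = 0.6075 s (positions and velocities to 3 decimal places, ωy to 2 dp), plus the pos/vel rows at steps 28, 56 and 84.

State at t = 0.6075 s:
  obj    pos=(+1.258,-0.619) vel=(+3.229,-1.827) ωy=+57.93

Key-timestep trajectory:
   step    t(s)  obj.x    obj.z    obj.vx   obj.vz 
     28  0.1505   +0.337  -0.098  +0.801  -0.453
     56  0.3011   +0.518  -0.200  +1.601  -0.906
     84  0.4516   +0.819  -0.371  +2.401  -1.358


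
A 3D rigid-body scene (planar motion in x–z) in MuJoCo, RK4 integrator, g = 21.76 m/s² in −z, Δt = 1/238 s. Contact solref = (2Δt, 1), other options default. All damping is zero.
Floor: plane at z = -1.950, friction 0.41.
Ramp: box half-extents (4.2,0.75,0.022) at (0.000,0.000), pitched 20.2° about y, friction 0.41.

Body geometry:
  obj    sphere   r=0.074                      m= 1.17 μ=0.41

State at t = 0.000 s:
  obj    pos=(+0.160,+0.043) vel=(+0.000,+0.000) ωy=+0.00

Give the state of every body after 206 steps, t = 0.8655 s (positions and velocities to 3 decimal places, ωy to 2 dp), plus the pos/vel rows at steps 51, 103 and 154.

State at t = 0.8655 s:
  obj    pos=(+2.047,-0.651) vel=(+4.360,-1.604) ωy=+62.77

Key-timestep trajectory:
   step    t(s)  obj.x    obj.z    obj.vx   obj.vz 
     51  0.2143   +0.276  +0.001  +1.079  -0.397
    103  0.4328   +0.632  -0.130  +2.180  -0.802
    154  0.6471   +1.215  -0.345  +3.259  -1.199


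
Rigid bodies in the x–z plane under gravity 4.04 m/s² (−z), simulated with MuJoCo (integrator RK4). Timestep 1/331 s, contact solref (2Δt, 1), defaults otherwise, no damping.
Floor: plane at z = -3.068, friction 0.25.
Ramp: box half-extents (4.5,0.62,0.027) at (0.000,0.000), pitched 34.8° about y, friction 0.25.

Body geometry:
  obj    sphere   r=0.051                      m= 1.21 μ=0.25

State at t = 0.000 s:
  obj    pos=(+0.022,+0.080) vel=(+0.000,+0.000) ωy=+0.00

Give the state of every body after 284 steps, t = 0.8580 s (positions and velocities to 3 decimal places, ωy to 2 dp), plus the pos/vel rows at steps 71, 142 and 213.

State at t = 0.8580 s:
  obj    pos=(+0.520,-0.266) vel=(+1.160,-0.807) ωy=+27.70

Key-timestep trajectory:
   step    t(s)  obj.x    obj.z    obj.vx   obj.vz 
     71  0.2145   +0.053  +0.058  +0.290  -0.202
    142  0.4290   +0.146  -0.007  +0.580  -0.403
    213  0.6435   +0.302  -0.115  +0.870  -0.605


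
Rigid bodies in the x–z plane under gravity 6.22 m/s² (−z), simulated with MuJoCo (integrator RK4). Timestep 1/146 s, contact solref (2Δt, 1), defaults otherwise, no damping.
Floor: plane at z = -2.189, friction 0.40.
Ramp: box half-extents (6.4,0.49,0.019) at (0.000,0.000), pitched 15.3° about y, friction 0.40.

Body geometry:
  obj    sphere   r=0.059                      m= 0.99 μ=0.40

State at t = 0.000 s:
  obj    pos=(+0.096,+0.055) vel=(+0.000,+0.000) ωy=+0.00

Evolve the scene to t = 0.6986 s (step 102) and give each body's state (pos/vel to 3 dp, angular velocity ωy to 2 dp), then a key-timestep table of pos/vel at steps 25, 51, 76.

State at t = 0.6986 s:
  obj    pos=(+0.372,-0.021) vel=(+0.790,-0.216) ωy=+13.88

Key-timestep trajectory:
   step    t(s)  obj.x    obj.z    obj.vx   obj.vz 
     25  0.1712   +0.113  +0.050  +0.194  -0.053
     51  0.3493   +0.165  +0.036  +0.395  -0.108
     76  0.5205   +0.249  +0.013  +0.589  -0.161


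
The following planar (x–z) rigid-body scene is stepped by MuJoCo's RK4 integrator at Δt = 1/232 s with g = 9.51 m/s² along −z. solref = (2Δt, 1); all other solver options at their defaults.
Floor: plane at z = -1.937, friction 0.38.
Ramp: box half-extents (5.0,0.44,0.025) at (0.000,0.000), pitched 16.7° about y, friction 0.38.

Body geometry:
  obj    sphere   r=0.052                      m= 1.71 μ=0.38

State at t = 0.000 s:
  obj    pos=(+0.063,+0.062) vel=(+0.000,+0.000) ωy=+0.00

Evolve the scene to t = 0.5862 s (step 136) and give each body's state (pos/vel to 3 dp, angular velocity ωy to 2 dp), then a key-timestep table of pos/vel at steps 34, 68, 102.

State at t = 0.5862 s:
  obj    pos=(+0.384,-0.035) vel=(+1.096,-0.329) ωy=+22.00

Key-timestep trajectory:
   step    t(s)  obj.x    obj.z    obj.vx   obj.vz 
     34  0.1466   +0.083  +0.055  +0.274  -0.082
     68  0.2931   +0.143  +0.037  +0.548  -0.164
    102  0.4397   +0.244  +0.007  +0.822  -0.247


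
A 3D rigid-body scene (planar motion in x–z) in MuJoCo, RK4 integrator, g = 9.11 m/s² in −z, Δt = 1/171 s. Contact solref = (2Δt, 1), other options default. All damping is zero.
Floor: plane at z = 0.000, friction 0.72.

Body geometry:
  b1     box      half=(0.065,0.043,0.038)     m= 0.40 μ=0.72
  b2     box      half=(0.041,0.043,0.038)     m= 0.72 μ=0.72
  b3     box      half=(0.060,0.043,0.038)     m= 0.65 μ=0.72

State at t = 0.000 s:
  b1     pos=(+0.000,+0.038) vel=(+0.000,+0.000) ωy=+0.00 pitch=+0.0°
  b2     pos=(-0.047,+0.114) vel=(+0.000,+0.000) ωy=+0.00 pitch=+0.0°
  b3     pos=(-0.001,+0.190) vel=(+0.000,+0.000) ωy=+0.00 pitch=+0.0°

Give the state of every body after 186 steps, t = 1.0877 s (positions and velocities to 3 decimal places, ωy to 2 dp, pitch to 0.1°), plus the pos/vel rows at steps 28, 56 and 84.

State at t = 1.0877 s:
  b1     pos=(+0.000,+0.038) vel=(+0.000,+0.000) ωy=+0.00 pitch=+0.0°
  b2     pos=(-0.047,+0.114) vel=(+0.000,+0.000) ωy=+0.00 pitch=+0.0°
  b3     pos=(+0.145,+0.038) vel=(+0.000,+0.000) ωy=+0.00 pitch=+180.0°

Key-timestep trajectory:
   step    t(s)  b1.x    b1.z    b1.vx   b1.vz   b2.x    b2.z    b2.vx   b2.vz   b3.x    b3.z    b3.vx   b3.vz 
     28  0.1637   +0.000  +0.038  +0.000  +0.000   -0.047  +0.114  -0.001  +0.000   +0.008  +0.187  +0.131  -0.051
     56  0.3275   +0.000  +0.038  -0.004  -0.001   -0.047  +0.114  -0.005  -0.001   +0.046  +0.138  +0.535  -0.206
     84  0.4912   +0.000  +0.038  +0.000  +0.000   -0.047  +0.114  +0.000  +0.000   +0.129  +0.092  +0.515  -0.870


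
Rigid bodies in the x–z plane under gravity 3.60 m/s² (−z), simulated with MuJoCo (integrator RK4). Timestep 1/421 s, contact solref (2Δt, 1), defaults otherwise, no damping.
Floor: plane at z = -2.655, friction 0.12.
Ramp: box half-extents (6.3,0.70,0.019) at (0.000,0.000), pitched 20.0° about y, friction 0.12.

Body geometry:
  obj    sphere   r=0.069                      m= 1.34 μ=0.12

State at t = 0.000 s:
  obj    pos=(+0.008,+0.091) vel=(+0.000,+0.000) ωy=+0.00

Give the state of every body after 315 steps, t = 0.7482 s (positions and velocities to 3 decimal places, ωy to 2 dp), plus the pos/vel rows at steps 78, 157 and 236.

State at t = 0.7482 s:
  obj    pos=(+0.239,+0.007) vel=(+0.618,-0.225) ωy=+9.54

Key-timestep trajectory:
   step    t(s)  obj.x    obj.z    obj.vx   obj.vz 
     78  0.1853   +0.022  +0.086  +0.153  -0.056
    157  0.3729   +0.065  +0.070  +0.308  -0.112
    236  0.5606   +0.138  +0.043  +0.463  -0.169


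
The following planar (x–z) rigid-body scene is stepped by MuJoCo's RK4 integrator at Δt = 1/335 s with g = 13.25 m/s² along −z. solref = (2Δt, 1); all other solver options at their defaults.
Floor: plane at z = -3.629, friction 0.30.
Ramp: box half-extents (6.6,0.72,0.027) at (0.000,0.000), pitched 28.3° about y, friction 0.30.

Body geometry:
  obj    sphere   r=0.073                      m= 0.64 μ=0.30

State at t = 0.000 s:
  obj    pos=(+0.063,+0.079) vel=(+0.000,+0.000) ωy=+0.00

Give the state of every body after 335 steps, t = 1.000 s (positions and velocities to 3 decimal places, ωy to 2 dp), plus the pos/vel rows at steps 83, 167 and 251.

State at t = 1.000 s:
  obj    pos=(+2.039,-0.984) vel=(+3.951,-2.127) ωy=+61.46

Key-timestep trajectory:
   step    t(s)  obj.x    obj.z    obj.vx   obj.vz 
     83  0.2478   +0.185  +0.014  +0.979  -0.527
    167  0.4985   +0.554  -0.185  +1.970  -1.060
    251  0.7493   +1.172  -0.518  +2.960  -1.594


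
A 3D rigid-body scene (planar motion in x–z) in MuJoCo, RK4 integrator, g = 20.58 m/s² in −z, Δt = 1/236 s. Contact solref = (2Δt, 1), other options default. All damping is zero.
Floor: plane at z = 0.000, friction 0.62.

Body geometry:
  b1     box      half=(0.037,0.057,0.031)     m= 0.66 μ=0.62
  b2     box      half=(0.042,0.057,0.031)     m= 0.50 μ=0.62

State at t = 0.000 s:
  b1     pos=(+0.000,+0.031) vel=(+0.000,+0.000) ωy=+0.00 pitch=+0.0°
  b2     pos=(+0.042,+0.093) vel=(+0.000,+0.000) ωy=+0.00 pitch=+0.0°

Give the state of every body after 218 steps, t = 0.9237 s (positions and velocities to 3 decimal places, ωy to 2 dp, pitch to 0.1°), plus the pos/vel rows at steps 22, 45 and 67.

State at t = 0.9237 s:
  b1     pos=(+0.000,+0.031) vel=(+0.000,+0.000) ωy=+0.00 pitch=+0.0°
  b2     pos=(+0.082,+0.042) vel=(+0.000,+0.000) ωy=+0.00 pitch=+90.0°

Key-timestep trajectory:
   step    t(s)  b1.x    b1.z    b1.vx   b1.vz   b2.x    b2.z    b2.vx   b2.vz 
     22  0.0932   +0.000  +0.031  +0.000  +0.000   +0.051  +0.090  +0.225  -0.098
     45  0.1907   +0.000  +0.031  +0.000  +0.000   +0.084  +0.041  +0.260  +0.200
     67  0.2839   +0.000  +0.031  +0.000  +0.000   +0.081  +0.042  -0.201  -0.077


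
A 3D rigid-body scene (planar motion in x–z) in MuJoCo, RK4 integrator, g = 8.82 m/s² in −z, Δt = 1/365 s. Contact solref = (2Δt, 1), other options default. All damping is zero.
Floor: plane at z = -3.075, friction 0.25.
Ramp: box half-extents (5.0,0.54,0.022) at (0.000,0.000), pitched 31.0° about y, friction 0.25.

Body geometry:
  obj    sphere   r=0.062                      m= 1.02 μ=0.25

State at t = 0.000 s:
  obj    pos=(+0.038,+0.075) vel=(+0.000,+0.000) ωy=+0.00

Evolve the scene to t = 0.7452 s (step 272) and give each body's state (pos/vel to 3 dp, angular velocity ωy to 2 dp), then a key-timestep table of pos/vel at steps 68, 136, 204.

State at t = 0.7452 s:
  obj    pos=(+0.810,-0.389) vel=(+2.073,-1.245) ωy=+38.99

Key-timestep trajectory:
   step    t(s)  obj.x    obj.z    obj.vx   obj.vz 
     68  0.1863   +0.086  +0.046  +0.518  -0.311
    136  0.3726   +0.231  -0.041  +1.036  -0.623
    204  0.5589   +0.473  -0.186  +1.555  -0.934


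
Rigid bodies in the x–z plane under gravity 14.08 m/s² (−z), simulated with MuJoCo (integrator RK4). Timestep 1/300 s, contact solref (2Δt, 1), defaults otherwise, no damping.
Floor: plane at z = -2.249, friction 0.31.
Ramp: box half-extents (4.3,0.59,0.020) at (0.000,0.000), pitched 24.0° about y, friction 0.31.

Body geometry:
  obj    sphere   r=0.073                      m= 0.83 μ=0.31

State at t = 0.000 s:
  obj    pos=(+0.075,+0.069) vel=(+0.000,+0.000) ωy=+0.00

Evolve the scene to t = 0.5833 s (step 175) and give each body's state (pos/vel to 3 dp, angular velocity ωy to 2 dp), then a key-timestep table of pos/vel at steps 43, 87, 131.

State at t = 0.5833 s:
  obj    pos=(+0.711,-0.215) vel=(+2.180,-0.971) ωy=+32.68

Key-timestep trajectory:
   step    t(s)  obj.x    obj.z    obj.vx   obj.vz 
     43  0.1433   +0.113  +0.051  +0.536  -0.239
     87  0.2900   +0.232  -0.002  +1.084  -0.483
    131  0.4367   +0.431  -0.090  +1.632  -0.727


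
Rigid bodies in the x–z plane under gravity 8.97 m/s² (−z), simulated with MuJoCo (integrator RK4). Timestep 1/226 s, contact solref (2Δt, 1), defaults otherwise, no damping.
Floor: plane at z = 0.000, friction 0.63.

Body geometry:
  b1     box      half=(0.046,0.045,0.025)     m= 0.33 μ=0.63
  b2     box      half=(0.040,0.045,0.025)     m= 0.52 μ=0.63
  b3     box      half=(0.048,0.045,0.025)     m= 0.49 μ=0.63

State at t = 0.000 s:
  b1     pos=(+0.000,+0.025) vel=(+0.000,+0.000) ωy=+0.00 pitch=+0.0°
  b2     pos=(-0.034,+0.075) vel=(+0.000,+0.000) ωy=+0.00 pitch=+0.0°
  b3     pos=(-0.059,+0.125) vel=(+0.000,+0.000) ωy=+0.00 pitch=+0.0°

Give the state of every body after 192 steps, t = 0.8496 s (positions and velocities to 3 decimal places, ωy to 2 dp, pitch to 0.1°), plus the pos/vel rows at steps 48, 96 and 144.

State at t = 0.8496 s:
  b1     pos=(+0.000,+0.025) vel=(+0.000,+0.000) ωy=+0.00 pitch=+0.0°
  b2     pos=(-0.078,+0.040) vel=(+0.000,+0.000) ωy=+0.00 pitch=-90.0°
  b3     pos=(-0.222,+0.025) vel=(+0.000,+0.001) ωy=+0.01 pitch=+180.0°

Key-timestep trajectory:
   step    t(s)  b1.x    b1.z    b1.vx   b1.vz   b2.x    b2.z    b2.vx   b2.vz   b3.x    b3.z    b3.vx   b3.vz 
     48  0.2124   +0.000  +0.025  +0.000  +0.000   -0.036  +0.076  -0.017  +0.007   -0.063  +0.124  -0.049  -0.011
     96  0.4248   +0.000  +0.025  +0.001  +0.000   -0.049  +0.077  -0.159  -0.025   -0.097  +0.106  -0.329  -0.318
    144  0.6372   +0.000  +0.025  +0.000  +0.000   -0.078  +0.040  +0.000  +0.000   -0.175  +0.054  -0.288  -0.012


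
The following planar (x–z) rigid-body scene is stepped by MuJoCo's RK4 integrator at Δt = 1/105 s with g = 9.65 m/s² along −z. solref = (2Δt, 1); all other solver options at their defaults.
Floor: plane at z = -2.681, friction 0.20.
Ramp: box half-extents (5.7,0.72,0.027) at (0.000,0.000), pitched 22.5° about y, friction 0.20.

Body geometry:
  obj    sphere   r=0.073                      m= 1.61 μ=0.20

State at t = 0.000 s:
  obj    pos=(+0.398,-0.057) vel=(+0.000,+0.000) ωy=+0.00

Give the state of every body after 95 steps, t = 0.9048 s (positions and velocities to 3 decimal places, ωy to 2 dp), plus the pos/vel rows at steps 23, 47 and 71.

State at t = 0.9048 s:
  obj    pos=(+1.396,-0.470) vel=(+2.205,-0.913) ωy=+32.68

Key-timestep trajectory:
   step    t(s)  obj.x    obj.z    obj.vx   obj.vz 
     23  0.2190   +0.457  -0.081  +0.534  -0.221
     47  0.4476   +0.642  -0.158  +1.091  -0.452
     71  0.6762   +0.955  -0.288  +1.648  -0.683


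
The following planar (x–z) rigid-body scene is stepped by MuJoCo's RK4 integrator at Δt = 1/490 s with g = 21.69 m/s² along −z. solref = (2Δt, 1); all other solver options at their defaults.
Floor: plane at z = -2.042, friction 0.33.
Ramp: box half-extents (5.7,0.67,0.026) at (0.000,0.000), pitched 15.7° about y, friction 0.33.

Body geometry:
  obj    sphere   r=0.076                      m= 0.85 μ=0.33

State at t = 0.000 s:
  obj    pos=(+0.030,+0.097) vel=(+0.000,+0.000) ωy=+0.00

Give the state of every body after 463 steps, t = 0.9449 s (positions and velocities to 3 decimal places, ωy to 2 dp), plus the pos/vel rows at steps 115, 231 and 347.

State at t = 0.9449 s:
  obj    pos=(+1.832,-0.409) vel=(+3.814,-1.072) ωy=+52.12

Key-timestep trajectory:
   step    t(s)  obj.x    obj.z    obj.vx   obj.vz 
    115  0.2347   +0.141  +0.066  +0.947  -0.266
    231  0.4714   +0.479  -0.029  +1.903  -0.535
    347  0.7082   +1.042  -0.187  +2.858  -0.803


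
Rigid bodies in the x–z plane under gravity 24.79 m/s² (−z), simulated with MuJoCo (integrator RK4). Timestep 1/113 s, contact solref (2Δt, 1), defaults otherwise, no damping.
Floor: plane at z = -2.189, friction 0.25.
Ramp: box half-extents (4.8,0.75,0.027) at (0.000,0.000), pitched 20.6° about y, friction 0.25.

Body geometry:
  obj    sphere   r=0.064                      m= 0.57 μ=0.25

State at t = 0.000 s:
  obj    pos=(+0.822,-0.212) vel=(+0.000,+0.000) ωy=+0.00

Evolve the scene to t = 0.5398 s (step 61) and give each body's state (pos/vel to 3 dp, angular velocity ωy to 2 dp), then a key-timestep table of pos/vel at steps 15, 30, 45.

State at t = 0.5398 s:
  obj    pos=(+1.672,-0.531) vel=(+3.148,-1.183) ωy=+52.52

Key-timestep trajectory:
   step    t(s)  obj.x    obj.z    obj.vx   obj.vz 
     15  0.1327   +0.874  -0.231  +0.775  -0.291
     30  0.2655   +1.028  -0.289  +1.549  -0.582
     45  0.3982   +1.285  -0.386  +2.323  -0.873


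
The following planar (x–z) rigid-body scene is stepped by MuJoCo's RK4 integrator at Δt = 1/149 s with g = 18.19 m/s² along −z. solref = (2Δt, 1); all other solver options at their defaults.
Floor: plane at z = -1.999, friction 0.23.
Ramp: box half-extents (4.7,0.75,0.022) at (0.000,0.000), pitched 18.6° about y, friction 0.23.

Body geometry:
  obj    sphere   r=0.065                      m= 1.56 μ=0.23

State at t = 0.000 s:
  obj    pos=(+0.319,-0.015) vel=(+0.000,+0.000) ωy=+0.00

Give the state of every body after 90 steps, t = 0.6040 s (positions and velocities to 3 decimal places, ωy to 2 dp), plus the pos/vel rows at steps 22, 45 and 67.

State at t = 0.6040 s:
  obj    pos=(+1.035,-0.257) vel=(+2.372,-0.798) ωy=+38.49

Key-timestep trajectory:
   step    t(s)  obj.x    obj.z    obj.vx   obj.vz 
     22  0.1477   +0.362  -0.030  +0.580  -0.195
     45  0.3020   +0.498  -0.076  +1.186  -0.399
     67  0.4497   +0.716  -0.149  +1.766  -0.594


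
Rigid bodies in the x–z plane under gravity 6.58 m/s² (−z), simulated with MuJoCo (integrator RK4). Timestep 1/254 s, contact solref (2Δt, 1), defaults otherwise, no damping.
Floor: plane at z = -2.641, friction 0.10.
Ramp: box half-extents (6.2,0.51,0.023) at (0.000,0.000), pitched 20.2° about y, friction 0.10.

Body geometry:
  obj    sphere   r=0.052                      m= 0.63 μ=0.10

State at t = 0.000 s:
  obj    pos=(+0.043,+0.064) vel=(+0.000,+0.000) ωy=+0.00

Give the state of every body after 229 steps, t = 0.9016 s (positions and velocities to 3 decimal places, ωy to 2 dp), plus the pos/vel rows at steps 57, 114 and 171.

State at t = 0.9016 s:
  obj    pos=(+0.674,-0.168) vel=(+1.402,-0.510) ωy=+26.77

Key-timestep trajectory:
   step    t(s)  obj.x    obj.z    obj.vx   obj.vz 
     57  0.2244   +0.082  +0.050  +0.349  -0.126
    114  0.4488   +0.200  +0.006  +0.698  -0.252
    171  0.6732   +0.395  -0.065  +1.046  -0.382


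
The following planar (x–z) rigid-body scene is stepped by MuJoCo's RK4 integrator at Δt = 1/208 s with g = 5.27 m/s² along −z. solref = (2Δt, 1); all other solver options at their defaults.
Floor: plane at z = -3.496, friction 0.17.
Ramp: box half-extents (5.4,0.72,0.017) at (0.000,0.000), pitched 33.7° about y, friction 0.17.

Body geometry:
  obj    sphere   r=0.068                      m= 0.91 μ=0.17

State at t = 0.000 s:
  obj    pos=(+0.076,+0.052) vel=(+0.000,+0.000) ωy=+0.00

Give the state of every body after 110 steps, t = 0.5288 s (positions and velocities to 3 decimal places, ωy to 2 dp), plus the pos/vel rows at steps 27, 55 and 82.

State at t = 0.5288 s:
  obj    pos=(+0.329,-0.117) vel=(+0.959,-0.638) ωy=+14.50

Key-timestep trajectory:
   step    t(s)  obj.x    obj.z    obj.vx   obj.vz 
     27  0.1298   +0.091  +0.041  +0.233  -0.162
     55  0.2644   +0.139  +0.009  +0.475  -0.329
     82  0.3942   +0.217  -0.042  +0.713  -0.480


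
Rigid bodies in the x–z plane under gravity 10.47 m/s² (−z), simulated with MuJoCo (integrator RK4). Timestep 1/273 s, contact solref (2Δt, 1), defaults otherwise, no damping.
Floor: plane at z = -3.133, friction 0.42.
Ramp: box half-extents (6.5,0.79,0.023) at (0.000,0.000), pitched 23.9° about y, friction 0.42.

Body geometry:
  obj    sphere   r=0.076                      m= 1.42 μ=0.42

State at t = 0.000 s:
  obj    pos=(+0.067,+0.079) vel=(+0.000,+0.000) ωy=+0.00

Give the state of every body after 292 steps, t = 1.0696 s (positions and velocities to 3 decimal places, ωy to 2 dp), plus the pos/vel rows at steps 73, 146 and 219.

State at t = 1.0696 s:
  obj    pos=(+1.652,-0.624) vel=(+2.963,-1.313) ωy=+42.64

Key-timestep trajectory:
   step    t(s)  obj.x    obj.z    obj.vx   obj.vz 
     73  0.2674   +0.166  +0.035  +0.741  -0.328
    146  0.5348   +0.463  -0.097  +1.482  -0.657
    219  0.8022   +0.958  -0.316  +2.222  -0.985
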